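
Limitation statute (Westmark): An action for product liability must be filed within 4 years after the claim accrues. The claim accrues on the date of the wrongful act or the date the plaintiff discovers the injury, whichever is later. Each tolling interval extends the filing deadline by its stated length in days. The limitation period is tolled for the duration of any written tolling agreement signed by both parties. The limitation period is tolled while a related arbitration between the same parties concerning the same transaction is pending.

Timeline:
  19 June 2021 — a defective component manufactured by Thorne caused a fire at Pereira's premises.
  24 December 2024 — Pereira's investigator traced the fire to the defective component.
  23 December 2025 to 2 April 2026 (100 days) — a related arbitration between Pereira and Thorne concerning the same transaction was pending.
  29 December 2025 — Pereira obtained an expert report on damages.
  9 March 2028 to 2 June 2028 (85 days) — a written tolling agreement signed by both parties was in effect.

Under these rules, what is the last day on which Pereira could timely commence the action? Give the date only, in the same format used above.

Because discovery on 24 December 2024 post-dates the 19 June 2021 act, accrual under the later-of rule falls on 24 December 2024.
4 years from 24 December 2024 is 24 December 2028.
The period was tolled for 100 days by the pending related arbitration (23 December 2025 to 2 April 2026), pushing the deadline to 3 April 2029.
The period was tolled for 85 days by the written tolling agreement (9 March 2028 to 2 June 2028), pushing the deadline to 27 June 2029.
Nothing else in the chronology tolls or restarts the period.

27 June 2029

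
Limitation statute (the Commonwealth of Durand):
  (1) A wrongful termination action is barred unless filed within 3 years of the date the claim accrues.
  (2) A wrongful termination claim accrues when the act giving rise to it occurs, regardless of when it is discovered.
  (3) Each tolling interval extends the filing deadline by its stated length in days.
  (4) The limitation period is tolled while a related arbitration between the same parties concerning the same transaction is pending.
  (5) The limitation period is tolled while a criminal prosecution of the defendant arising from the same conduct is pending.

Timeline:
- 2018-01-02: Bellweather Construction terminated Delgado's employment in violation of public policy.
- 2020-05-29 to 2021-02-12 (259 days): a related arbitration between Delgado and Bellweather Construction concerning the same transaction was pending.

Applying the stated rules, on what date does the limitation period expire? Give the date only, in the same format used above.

The limitation period began to run on 2018-01-02.
3 years from 2018-01-02 is 2021-01-02.
Because the pending related arbitration ran from 2020-05-29 to 2021-02-12, the deadline is extended by 259 days to 2021-09-18.

2021-09-18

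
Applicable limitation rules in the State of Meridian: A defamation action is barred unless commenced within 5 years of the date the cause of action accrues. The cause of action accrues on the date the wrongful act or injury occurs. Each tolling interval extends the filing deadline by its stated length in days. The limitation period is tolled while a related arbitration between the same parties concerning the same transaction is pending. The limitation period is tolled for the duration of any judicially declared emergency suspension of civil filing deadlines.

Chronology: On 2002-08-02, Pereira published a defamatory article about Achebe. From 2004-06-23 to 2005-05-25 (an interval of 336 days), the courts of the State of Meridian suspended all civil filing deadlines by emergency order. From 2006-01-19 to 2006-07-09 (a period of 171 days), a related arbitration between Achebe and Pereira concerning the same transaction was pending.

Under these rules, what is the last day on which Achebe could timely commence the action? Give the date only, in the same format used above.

The claim accrued on 2002-08-02, when the wrongful act occurred.
Adding the 5 years base period to 2002-08-02 gives a deadline of 2007-08-02, before any tolling.
The emergency suspension of filing deadlines from 2004-06-23 to 2005-05-25 tolled the period for 336 days, extending the deadline to 2008-07-03.
Because the pending related arbitration ran from 2006-01-19 to 2006-07-09, the deadline is extended by 171 days to 2008-12-21.

2008-12-21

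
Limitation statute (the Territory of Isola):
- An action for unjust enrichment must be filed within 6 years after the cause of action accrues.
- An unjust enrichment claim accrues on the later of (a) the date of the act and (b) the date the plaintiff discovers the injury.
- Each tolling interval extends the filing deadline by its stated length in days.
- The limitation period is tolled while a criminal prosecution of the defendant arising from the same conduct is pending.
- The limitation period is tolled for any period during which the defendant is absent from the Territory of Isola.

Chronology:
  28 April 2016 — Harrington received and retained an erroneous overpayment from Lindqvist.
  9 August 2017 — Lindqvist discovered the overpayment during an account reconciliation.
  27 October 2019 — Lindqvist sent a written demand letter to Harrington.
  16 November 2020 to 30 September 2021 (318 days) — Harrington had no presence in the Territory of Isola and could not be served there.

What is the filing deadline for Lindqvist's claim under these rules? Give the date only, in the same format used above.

Because discovery on 9 August 2017 post-dates the 28 April 2016 act, accrual under the later-of rule falls on 9 August 2017.
The untolled deadline — 6 years after 9 August 2017 — is 9 August 2023.
Because the defendant's absence from the jurisdiction ran from 16 November 2020 to 30 September 2021, the deadline is extended by 318 days to 22 June 2024.
The other events in the timeline have no effect on the limitation period under the stated rules.

22 June 2024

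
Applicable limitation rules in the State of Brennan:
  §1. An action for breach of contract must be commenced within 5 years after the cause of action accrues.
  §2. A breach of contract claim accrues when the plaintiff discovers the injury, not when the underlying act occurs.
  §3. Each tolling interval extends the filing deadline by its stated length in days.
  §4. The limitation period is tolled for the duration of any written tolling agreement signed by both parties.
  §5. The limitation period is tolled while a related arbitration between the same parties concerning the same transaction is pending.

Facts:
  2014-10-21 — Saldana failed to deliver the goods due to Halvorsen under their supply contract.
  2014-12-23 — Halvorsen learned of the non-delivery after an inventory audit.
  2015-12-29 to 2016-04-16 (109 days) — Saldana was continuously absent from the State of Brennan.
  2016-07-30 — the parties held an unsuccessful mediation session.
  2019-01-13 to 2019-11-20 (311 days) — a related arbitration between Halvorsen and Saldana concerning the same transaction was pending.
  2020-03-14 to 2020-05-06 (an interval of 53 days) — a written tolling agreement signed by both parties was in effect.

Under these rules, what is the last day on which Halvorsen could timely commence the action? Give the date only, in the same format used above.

2020-12-21

Accrual is tied to discovery, so the period began on 2014-12-23 rather than on 2014-10-21 when the act occurred.
Adding the 5 years base period to 2014-12-23 gives a deadline of 2019-12-23, before any tolling.
The period was tolled for 311 days by the pending related arbitration (2019-01-13 to 2019-11-20), pushing the deadline to 2020-10-29.
Because the written tolling agreement ran from 2020-03-14 to 2020-05-06, the deadline is extended by 53 days to 2020-12-21.
No stated provision tolls the period for the defendant's absence, so the interval from 2015-12-29 to 2016-04-16 has no effect on the deadline.
None of the other events listed affects the running of the period under the stated rules.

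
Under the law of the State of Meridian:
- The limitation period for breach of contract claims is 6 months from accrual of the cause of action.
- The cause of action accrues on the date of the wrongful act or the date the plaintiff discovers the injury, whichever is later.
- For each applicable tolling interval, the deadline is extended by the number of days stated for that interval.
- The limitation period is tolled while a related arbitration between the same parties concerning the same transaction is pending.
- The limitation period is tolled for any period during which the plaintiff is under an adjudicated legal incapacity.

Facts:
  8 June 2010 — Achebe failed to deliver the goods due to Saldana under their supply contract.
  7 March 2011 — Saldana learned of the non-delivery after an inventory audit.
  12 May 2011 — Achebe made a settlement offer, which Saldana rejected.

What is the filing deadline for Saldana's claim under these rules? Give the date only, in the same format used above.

7 September 2011

The claim accrued on 7 March 2011 — the later of the 8 June 2010 act and the 7 March 2011 discovery.
Adding the 6 months base period to 7 March 2011 gives a deadline of 7 September 2011, before any tolling.
Nothing else in the chronology tolls or restarts the period.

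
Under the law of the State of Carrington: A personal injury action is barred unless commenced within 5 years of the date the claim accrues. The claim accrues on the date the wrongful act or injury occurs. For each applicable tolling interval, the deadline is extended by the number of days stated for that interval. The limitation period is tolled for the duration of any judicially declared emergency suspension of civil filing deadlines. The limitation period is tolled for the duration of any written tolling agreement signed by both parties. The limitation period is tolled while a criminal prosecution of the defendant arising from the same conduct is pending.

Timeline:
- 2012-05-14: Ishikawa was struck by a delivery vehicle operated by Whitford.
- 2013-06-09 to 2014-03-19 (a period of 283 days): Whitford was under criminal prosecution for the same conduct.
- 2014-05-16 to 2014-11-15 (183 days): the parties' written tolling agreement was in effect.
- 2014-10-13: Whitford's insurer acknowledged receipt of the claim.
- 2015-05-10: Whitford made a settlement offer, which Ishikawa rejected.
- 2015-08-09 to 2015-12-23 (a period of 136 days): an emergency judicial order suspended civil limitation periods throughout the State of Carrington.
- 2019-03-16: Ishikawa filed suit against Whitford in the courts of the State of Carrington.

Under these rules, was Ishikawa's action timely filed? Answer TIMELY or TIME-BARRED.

The claim accrued on 2012-05-14, when the wrongful act occurred.
5 years from 2012-05-14 is 2017-05-14.
The pending criminal prosecution from 2013-06-09 to 2014-03-19 tolled the period for 283 days, extending the deadline to 2018-02-21.
The written tolling agreement from 2014-05-16 to 2014-11-15 tolled the period for 183 days, extending the deadline to 2018-08-23.
The period was tolled for 136 days by the emergency suspension of filing deadlines (2015-08-09 to 2015-12-23), pushing the deadline to 2019-01-06.
Nothing else in the chronology tolls or restarts the period.
Filing on 2019-03-16 missed the 2019-01-06 deadline — the action is time-barred.

TIME-BARRED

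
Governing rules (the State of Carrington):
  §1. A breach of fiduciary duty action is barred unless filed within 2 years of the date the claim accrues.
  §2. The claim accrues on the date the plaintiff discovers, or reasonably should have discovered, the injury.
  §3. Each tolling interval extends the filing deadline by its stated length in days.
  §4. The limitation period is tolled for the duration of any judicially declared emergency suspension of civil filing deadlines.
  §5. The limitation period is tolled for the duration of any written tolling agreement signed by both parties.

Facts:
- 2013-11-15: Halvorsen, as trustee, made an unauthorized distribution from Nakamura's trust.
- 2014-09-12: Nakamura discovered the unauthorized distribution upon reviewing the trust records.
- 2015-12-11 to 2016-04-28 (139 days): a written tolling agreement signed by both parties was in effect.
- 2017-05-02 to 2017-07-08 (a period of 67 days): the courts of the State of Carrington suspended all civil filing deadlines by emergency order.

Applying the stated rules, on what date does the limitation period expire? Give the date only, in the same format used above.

2017-01-29

Accrual is tied to discovery, so the period began on 2014-09-12 rather than on 2013-11-15 when the act occurred.
2 years from 2014-09-12 is 2016-09-12.
Because the written tolling agreement ran from 2015-12-11 to 2016-04-28, the deadline is extended by 139 days to 2017-01-29.
By the time the emergency suspension of filing deadlines began on 2017-05-02, the limitation period had already expired on 2017-01-29; that interval cannot revive it.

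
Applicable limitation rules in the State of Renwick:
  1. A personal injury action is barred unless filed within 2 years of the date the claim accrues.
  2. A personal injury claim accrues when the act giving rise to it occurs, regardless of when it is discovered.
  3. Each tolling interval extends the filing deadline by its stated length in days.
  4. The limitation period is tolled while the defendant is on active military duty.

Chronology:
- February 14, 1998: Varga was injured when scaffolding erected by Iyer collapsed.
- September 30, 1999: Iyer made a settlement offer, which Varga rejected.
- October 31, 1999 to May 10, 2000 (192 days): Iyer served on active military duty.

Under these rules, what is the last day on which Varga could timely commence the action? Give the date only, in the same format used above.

The claim accrued on February 14, 1998, the date of the act.
Adding the 2 years base period to February 14, 1998 gives a deadline of February 14, 2000, before any tolling.
The defendant's active military service from October 31, 1999 to May 10, 2000 tolled the period for 192 days, extending the deadline to August 24, 2000.
None of the other events listed affects the running of the period under the stated rules.

August 24, 2000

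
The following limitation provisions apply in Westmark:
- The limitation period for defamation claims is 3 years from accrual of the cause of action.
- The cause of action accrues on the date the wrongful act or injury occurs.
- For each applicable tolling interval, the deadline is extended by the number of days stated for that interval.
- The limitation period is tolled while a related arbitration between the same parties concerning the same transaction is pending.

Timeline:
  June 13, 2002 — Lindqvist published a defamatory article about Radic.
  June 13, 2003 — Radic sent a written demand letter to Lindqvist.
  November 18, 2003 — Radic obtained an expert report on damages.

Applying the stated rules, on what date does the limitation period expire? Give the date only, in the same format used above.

The cause of action accrued on June 13, 2002, the date of the act.
3 years from June 13, 2002 is June 13, 2005.
None of the other events listed affects the running of the period under the stated rules.

June 13, 2005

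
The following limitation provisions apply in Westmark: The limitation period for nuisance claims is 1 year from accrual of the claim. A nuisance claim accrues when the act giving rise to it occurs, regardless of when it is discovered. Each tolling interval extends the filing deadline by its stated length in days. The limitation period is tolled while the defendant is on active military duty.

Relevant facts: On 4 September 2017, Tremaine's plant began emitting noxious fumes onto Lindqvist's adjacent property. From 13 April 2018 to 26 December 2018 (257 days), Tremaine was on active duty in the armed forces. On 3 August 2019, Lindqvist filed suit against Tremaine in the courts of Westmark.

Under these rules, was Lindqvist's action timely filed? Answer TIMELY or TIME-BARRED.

The claim accrued on 4 September 2017, the date of the act.
The untolled deadline — 1 year after 4 September 2017 — is 4 September 2018.
The period was tolled for 257 days by the defendant's active military service (13 April 2018 to 26 December 2018), pushing the deadline to 19 May 2019.
Filing on 3 August 2019 missed the 19 May 2019 deadline — the action is time-barred.

TIME-BARRED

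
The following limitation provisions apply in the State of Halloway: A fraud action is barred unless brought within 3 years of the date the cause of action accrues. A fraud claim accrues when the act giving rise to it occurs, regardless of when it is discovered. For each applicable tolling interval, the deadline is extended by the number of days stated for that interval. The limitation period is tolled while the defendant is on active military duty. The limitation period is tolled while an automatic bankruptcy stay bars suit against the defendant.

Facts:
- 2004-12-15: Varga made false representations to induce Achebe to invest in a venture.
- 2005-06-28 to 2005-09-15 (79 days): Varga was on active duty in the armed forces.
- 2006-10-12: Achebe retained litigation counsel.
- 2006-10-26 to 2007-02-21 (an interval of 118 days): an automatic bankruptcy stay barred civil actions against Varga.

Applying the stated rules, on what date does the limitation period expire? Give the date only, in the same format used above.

2008-06-29

The cause of action accrued on 2004-12-15, the date of the act.
Adding the 3 years base period to 2004-12-15 gives a deadline of 2007-12-15, before any tolling.
The defendant's active military service from 2005-06-28 to 2005-09-15 tolled the period for 79 days, extending the deadline to 2008-03-03.
The automatic bankruptcy stay from 2006-10-26 to 2007-02-21 tolled the period for 118 days, extending the deadline to 2008-06-29.
Nothing else in the chronology tolls or restarts the period.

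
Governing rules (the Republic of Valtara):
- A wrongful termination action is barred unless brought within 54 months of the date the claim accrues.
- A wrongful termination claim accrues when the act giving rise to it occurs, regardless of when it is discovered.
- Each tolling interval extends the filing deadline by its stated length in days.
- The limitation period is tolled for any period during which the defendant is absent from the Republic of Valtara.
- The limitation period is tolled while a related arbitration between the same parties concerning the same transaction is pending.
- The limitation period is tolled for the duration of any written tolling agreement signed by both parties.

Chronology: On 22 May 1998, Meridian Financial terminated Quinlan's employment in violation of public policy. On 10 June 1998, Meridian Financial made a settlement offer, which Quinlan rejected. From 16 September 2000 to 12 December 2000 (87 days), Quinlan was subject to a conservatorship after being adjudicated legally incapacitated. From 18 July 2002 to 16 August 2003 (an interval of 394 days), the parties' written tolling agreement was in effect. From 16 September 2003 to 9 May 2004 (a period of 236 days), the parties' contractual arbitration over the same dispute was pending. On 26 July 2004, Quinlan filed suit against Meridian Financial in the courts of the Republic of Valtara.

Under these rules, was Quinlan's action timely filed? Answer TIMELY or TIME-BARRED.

TIMELY

The claim accrued on 22 May 1998, the date of the act.
Adding the 54 months base period to 22 May 1998 gives a deadline of 22 November 2002, before any tolling.
The written tolling agreement from 18 July 2002 to 16 August 2003 tolled the period for 394 days, extending the deadline to 21 December 2003.
The period was tolled for 236 days by the pending related arbitration (16 September 2003 to 9 May 2004), pushing the deadline to 13 August 2004.
Although the plaintiff's incapacity ran from 16 September 2000 to 12 December 2000, the stated rules do not make that a tolling event, so it is disregarded.
None of the other events listed affects the running of the period under the stated rules.
The 26 July 2004 filing precedes the 13 August 2004 deadline; the claim is timely.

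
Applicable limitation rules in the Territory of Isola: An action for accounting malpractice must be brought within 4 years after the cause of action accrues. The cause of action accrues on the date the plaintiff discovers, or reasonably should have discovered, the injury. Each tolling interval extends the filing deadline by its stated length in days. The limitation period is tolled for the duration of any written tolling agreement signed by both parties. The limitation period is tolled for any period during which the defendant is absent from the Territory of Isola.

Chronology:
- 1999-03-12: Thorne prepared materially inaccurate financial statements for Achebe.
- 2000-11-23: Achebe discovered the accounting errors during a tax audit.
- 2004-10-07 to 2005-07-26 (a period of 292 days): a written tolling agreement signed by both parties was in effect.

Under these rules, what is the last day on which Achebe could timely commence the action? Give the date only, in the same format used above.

Under the discovery rule, the claim accrued on 2000-11-23, when Achebe discovered the injury — not on the 1999-03-12 date of the underlying act.
Adding the 4 years base period to 2000-11-23 gives a deadline of 2004-11-23, before any tolling.
The period was tolled for 292 days by the written tolling agreement (2004-10-07 to 2005-07-26), pushing the deadline to 2005-09-11.

2005-09-11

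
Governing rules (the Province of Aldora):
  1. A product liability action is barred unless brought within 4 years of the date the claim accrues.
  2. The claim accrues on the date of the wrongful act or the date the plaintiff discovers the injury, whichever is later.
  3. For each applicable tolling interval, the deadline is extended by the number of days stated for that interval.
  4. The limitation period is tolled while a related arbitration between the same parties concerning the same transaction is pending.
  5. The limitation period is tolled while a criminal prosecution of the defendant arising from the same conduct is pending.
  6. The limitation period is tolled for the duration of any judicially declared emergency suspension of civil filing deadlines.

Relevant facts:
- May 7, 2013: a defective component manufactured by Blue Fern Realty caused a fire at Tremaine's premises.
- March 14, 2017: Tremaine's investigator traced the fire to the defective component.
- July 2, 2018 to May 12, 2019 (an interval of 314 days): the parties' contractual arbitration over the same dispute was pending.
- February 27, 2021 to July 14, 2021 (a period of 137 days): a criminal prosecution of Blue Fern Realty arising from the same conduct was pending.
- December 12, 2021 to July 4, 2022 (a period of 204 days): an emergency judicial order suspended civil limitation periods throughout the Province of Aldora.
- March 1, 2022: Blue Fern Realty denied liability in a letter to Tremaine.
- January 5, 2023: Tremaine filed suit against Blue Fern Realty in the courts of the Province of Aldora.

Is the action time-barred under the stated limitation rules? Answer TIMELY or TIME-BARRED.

The claim accrued on March 14, 2017 — the later of the May 7, 2013 act and the March 14, 2017 discovery.
4 years from March 14, 2017 is March 14, 2021.
Because the pending related arbitration ran from July 2, 2018 to May 12, 2019, the deadline is extended by 314 days to January 22, 2022.
The period was tolled for 137 days by the pending criminal prosecution (February 27, 2021 to July 14, 2021), pushing the deadline to June 8, 2022.
Because the emergency suspension of filing deadlines ran from December 12, 2021 to July 4, 2022, the deadline is extended by 204 days to December 29, 2022.
Nothing else in the chronology tolls or restarts the period.
Tremaine filed on January 5, 2023, after the December 29, 2022 deadline, so the action is time-barred.

TIME-BARRED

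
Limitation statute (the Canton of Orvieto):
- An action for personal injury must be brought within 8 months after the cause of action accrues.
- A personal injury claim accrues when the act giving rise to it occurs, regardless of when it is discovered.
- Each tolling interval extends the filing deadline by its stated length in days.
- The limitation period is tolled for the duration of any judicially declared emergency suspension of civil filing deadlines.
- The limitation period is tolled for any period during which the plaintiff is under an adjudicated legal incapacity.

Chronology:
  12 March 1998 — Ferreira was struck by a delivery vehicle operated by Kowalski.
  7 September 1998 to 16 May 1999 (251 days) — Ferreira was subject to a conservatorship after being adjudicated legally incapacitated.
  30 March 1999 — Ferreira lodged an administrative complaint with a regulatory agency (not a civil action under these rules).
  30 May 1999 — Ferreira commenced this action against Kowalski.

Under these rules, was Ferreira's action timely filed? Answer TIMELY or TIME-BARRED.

The cause of action accrued on 12 March 1998, the date of the act.
The untolled deadline — 8 months after 12 March 1998 — is 12 November 1998.
The period was tolled for 251 days by the plaintiff's legal incapacity (7 September 1998 to 16 May 1999), pushing the deadline to 21 July 1999.
None of the other events listed affects the running of the period under the stated rules.
Filing on 30 May 1999 beat the 21 July 1999 deadline — the action is timely.

TIMELY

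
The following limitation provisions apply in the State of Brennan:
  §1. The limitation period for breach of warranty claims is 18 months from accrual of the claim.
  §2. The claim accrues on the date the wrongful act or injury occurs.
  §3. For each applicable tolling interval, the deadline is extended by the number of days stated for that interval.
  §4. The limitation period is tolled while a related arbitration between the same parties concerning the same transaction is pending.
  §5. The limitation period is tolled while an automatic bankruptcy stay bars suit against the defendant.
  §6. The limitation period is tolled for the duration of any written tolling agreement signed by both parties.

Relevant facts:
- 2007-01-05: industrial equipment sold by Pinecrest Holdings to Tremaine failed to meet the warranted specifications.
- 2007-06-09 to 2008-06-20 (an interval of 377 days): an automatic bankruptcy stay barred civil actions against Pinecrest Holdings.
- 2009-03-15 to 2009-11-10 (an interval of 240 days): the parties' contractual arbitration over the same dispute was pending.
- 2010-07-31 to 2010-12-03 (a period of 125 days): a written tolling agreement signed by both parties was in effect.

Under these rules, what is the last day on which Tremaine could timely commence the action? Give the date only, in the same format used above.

The limitation period began to run on 2007-01-05.
The untolled deadline — 18 months after 2007-01-05 — is 2008-07-05.
Because the automatic bankruptcy stay ran from 2007-06-09 to 2008-06-20, the deadline is extended by 377 days to 2009-07-17.
The pending related arbitration from 2009-03-15 to 2009-11-10 tolled the period for 240 days, extending the deadline to 2010-03-14.
The written tolling agreement starting 2010-07-31 came too late — the period had run on 2010-03-14 — and so does not extend the deadline.

2010-03-14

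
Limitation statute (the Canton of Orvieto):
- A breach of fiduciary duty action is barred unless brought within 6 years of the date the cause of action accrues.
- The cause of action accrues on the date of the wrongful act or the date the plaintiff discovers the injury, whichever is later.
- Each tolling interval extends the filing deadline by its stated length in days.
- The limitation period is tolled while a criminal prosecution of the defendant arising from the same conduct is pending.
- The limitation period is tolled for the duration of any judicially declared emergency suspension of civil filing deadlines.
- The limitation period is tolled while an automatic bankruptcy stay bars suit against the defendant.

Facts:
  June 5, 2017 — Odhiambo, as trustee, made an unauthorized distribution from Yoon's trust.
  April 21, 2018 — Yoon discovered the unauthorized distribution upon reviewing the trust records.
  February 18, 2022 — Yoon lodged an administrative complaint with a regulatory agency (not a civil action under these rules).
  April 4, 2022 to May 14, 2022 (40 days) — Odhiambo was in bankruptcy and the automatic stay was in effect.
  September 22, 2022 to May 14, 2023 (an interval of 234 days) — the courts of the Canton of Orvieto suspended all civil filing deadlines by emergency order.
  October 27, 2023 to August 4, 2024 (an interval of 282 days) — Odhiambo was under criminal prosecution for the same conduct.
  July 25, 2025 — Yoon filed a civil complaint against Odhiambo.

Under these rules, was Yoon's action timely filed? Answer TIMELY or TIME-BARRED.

Taking the later of the act (June 5, 2017) and discovery (April 21, 2018), the claim accrued on April 21, 2018.
6 years from April 21, 2018 is April 21, 2024.
Because the automatic bankruptcy stay ran from April 4, 2022 to May 14, 2022, the deadline is extended by 40 days to May 31, 2024.
Because the emergency suspension of filing deadlines ran from September 22, 2022 to May 14, 2023, the deadline is extended by 234 days to January 20, 2025.
Because the pending criminal prosecution ran from October 27, 2023 to August 4, 2024, the deadline is extended by 282 days to October 29, 2025.
The other events in the timeline have no effect on the limitation period under the stated rules.
Yoon filed on July 25, 2025, before the October 29, 2025 deadline, so the action is timely.

TIMELY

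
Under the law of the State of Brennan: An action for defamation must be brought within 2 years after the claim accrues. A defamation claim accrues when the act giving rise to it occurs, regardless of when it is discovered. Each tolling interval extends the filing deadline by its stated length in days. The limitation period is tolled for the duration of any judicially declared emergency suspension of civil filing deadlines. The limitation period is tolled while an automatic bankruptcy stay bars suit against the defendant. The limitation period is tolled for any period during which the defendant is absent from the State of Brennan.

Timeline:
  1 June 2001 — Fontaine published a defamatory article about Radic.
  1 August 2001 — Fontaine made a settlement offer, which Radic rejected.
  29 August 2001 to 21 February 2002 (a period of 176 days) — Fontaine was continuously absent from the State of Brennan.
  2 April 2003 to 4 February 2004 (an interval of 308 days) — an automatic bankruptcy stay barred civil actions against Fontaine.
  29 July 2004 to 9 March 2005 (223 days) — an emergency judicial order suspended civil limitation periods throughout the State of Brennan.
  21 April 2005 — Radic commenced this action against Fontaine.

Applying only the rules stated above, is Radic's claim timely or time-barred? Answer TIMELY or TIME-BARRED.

TIMELY

The limitation period began to run on 1 June 2001.
2 years from 1 June 2001 is 1 June 2003.
The defendant's absence from the jurisdiction from 29 August 2001 to 21 February 2002 tolled the period for 176 days, extending the deadline to 24 November 2003.
The period was tolled for 308 days by the automatic bankruptcy stay (2 April 2003 to 4 February 2004), pushing the deadline to 27 September 2004.
Because the emergency suspension of filing deadlines ran from 29 July 2004 to 9 March 2005, the deadline is extended by 223 days to 8 May 2005.
None of the other events listed affects the running of the period under the stated rules.
The 21 April 2005 filing precedes the 8 May 2005 deadline; the claim is timely.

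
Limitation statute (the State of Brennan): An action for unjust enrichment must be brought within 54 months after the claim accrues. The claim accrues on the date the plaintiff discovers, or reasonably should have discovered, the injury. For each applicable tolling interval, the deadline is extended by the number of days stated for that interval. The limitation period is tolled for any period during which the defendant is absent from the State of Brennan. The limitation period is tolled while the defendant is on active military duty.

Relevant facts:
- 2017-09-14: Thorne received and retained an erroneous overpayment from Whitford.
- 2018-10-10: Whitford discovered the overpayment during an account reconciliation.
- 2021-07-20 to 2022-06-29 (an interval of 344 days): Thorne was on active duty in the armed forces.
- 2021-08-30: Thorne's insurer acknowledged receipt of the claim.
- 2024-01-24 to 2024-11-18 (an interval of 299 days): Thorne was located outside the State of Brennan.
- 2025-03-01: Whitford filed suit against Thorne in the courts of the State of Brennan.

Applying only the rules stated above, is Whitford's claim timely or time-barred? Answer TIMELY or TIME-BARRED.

Accrual is tied to discovery, so the period began on 2018-10-10 rather than on 2017-09-14 when the act occurred.
54 months from 2018-10-10 is 2023-04-10.
The period was tolled for 344 days by the defendant's active military service (2021-07-20 to 2022-06-29), pushing the deadline to 2024-03-19.
The defendant's absence from the jurisdiction from 2024-01-24 to 2024-11-18 tolled the period for 299 days, extending the deadline to 2025-01-12.
The other events in the timeline have no effect on the limitation period under the stated rules.
The 2025-03-01 filing falls after the 2025-01-12 deadline; the claim is time-barred.

TIME-BARRED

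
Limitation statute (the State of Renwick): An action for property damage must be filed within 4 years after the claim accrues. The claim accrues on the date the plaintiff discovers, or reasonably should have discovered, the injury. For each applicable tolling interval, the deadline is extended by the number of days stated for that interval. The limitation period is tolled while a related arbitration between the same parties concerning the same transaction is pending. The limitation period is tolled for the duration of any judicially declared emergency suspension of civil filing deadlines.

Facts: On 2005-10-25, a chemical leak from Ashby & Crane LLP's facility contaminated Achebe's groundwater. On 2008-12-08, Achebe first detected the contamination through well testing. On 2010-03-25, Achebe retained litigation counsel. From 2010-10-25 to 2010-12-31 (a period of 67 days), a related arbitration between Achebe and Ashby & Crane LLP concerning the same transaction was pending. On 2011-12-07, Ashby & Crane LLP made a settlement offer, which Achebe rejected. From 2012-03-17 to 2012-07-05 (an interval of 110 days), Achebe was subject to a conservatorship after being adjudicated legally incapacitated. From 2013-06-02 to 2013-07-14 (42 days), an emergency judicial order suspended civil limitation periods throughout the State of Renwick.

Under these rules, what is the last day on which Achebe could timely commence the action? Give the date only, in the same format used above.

2013-02-13

The claim did not accrue until Achebe discovered the injury on 2008-12-08; the 2005-10-25 act date does not start the clock under the stated rule.
Adding the 4 years base period to 2008-12-08 gives a deadline of 2012-12-08, before any tolling.
Because the pending related arbitration ran from 2010-10-25 to 2010-12-31, the deadline is extended by 67 days to 2013-02-13.
The emergency suspension of filing deadlines starting 2013-06-02 came too late — the period had run on 2013-02-13 — and so does not extend the deadline.
No stated provision tolls the period for the plaintiff's incapacity, so the interval from 2012-03-17 to 2012-07-05 has no effect on the deadline.
None of the other events listed affects the running of the period under the stated rules.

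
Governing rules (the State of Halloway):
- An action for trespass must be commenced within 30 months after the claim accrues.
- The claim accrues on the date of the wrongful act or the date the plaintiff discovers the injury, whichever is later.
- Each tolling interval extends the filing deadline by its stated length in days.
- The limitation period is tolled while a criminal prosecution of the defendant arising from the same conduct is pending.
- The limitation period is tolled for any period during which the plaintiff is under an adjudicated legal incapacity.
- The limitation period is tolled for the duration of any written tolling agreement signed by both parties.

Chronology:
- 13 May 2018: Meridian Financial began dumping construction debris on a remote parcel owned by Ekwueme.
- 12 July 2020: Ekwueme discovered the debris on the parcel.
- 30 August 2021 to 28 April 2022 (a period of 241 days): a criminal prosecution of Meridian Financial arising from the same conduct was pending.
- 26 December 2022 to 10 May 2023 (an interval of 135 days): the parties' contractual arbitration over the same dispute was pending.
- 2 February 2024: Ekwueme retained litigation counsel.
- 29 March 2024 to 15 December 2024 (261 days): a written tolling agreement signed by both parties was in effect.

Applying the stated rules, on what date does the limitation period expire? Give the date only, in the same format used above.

Because discovery on 12 July 2020 post-dates the 13 May 2018 act, accrual under the later-of rule falls on 12 July 2020.
The untolled deadline — 30 months after 12 July 2020 — is 12 January 2023.
The period was tolled for 241 days by the pending criminal prosecution (30 August 2021 to 28 April 2022), pushing the deadline to 10 September 2023.
By the time the written tolling agreement began on 29 March 2024, the limitation period had already expired on 10 September 2023; that interval cannot revive it.
Although a pending arbitration ran from 26 December 2022 to 10 May 2023, the stated rules do not make that a tolling event, so it is disregarded.
Nothing else in the chronology tolls or restarts the period.

10 September 2023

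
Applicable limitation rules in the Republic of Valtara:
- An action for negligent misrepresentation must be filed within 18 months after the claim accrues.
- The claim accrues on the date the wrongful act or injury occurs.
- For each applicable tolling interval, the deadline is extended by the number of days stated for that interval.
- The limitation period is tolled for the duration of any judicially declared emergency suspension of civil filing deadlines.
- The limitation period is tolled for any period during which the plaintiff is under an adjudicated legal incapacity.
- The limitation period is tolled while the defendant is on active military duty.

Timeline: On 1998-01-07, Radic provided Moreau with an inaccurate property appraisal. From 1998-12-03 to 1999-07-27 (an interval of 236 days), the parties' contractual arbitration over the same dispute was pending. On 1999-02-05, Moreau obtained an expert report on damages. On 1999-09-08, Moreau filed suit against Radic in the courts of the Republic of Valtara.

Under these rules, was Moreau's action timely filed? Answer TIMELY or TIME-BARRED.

TIME-BARRED

The limitation period began to run on 1998-01-07.
18 months from 1998-01-07 is 1999-07-07.
Although a pending arbitration ran from 1998-12-03 to 1999-07-27, the stated rules do not make that a tolling event, so it is disregarded.
None of the other events listed affects the running of the period under the stated rules.
Filing on 1999-09-08 missed the 1999-07-07 deadline — the action is time-barred.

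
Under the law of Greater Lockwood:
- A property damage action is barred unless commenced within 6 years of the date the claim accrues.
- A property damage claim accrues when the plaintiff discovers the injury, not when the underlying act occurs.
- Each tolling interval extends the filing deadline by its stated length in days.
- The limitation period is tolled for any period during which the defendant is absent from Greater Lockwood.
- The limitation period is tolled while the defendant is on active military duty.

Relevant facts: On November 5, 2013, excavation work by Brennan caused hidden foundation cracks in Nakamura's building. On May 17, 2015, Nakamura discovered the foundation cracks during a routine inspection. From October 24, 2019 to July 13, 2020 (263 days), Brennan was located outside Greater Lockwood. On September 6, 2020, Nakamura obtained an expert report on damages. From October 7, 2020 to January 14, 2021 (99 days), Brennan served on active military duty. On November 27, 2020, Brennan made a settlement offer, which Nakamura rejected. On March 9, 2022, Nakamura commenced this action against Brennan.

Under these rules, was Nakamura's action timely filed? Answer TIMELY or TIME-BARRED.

The claim did not accrue until Nakamura discovered the injury on May 17, 2015; the November 5, 2013 act date does not start the clock under the stated rule.
6 years from May 17, 2015 is May 17, 2021.
Because the defendant's absence from the jurisdiction ran from October 24, 2019 to July 13, 2020, the deadline is extended by 263 days to February 4, 2022.
Because the defendant's active military service ran from October 7, 2020 to January 14, 2021, the deadline is extended by 99 days to May 14, 2022.
Nothing else in the chronology tolls or restarts the period.
The March 9, 2022 filing precedes the May 14, 2022 deadline; the claim is timely.

TIMELY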